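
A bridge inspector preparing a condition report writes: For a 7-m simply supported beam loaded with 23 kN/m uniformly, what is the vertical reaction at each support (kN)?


Total load = w * L = 23 * 7 = 161 kN
By symmetry, each reaction R = total / 2 = 161 / 2 = 80.5 kN

80.5 kN


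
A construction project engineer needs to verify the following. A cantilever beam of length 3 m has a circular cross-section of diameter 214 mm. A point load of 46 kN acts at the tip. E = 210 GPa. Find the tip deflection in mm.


I = pi * d^4 / 64 = pi * 214^4 / 64 = 102949677.88 mm^4
L = 3000.0 mm, P = 46000.0 N, E = 210000.0 MPa
delta = P * L^3 / (3 * E * I)
= 46000.0 * 3000.0^3 / (3 * 210000.0 * 102949677.88)
= 19.1494 mm

19.1494 mm


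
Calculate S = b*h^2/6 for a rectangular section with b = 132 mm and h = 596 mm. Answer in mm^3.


S = b * h^2 / 6
= 132 * 596^2 / 6
= 132 * 355216 / 6
= 7814752.0 mm^3

7814752.0 mm^3


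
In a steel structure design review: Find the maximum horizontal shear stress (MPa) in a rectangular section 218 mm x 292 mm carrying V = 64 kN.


A = b * h = 218 * 292 = 63656 mm^2
V = 64 kN = 64000.0 N
tau_max = 1.5 * V / A = 1.5 * 64000.0 / 63656
= 1.5081 MPa

1.5081 MPa


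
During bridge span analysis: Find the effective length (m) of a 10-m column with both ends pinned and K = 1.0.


L_eff = K * L
= 1.0 * 10
= 10.0 m

10.0 m


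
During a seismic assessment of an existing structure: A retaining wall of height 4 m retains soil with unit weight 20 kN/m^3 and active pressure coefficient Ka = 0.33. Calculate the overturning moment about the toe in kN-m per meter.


Pa = 0.5 * Ka * gamma * H^2
= 0.5 * 0.33 * 20 * 4^2
= 52.8 kN/m
Arm = H / 3 = 4 / 3 = 1.3333 m
Mo = Pa * arm = Pa * H / 3 = 52.8 * 4 / 3 = 70.4 kN-m/m

70.4 kN-m/m


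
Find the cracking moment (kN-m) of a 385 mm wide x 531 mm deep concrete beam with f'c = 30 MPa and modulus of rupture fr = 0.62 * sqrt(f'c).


fr = 0.62 * sqrt(30) = 0.62 * 5.4772 = 3.3959 MPa
I = 385 * 531^3 / 12 = 4803558086.25 mm^4
y_t = 265.5 mm
M_cr = fr * I / y_t = 3.3959 * 4803558086.25 / 265.5 N-mm
= 61.4399 kN-m

61.4399 kN-m


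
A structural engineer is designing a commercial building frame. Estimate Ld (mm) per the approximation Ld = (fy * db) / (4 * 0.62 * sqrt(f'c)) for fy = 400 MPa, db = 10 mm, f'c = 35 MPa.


Ld = (fy * db) / (4 * 0.62 * sqrt(f'c))
= (400 * 10) / (4 * 0.62 * sqrt(35))
= 4000 / 14.6719
= 272.63 mm

272.63 mm


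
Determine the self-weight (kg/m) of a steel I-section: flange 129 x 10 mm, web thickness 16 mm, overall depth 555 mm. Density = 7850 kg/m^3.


A_flanges = 2 * 129 * 10 = 2580 mm^2
A_web = (555 - 2 * 10) * 16 = 8560 mm^2
A_total = 2580 + 8560 = 11140 mm^2 = 0.011140 m^2
Weight = rho * A = 7850 * 0.011140 = 87.449 kg/m

87.449 kg/m


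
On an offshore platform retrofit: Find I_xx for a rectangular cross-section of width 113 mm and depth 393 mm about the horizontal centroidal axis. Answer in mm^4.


I = b * h^3 / 12
= 113 * 393^3 / 12
= 113 * 60698457 / 12
= 571577136.75 mm^4

571577136.75 mm^4


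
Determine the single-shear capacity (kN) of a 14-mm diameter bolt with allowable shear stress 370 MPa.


A = pi * d^2 / 4 = pi * 14^2 / 4 = 153.938 mm^2
V = f_v * A / 1000 = 370 * 153.938 / 1000
= 56.9571 kN

56.9571 kN


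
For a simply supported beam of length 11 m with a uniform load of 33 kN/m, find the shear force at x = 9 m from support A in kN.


R_A = w * L / 2 = 33 * 11 / 2 = 181.5 kN
V(x) = R_A - w * x = 181.5 - 33 * 9
= -115.5 kN

-115.5 kN


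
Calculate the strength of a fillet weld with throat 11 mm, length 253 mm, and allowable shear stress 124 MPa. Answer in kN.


Strength = throat * length * allowable stress
= 11 * 253 * 124 N
= 345092 N
= 345.09 kN

345.09 kN


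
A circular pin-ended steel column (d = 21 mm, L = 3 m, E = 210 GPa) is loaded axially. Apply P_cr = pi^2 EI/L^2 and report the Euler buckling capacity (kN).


I = pi * d^4 / 64 = 9546.56 mm^4
L = 3000.0 mm
P_cr = pi^2 * E * I / L^2
= 9.8696 * 210000.0 * 9546.56 / 3000.0^2
= 2198.49 N = 2.1985 kN

2.1985 kN


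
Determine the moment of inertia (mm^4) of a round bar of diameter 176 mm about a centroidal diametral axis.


r = d / 2 = 176 / 2 = 88.0 mm
I = pi * r^4 / 4 = pi * 88.0^4 / 4
= 47099963.43 mm^4

47099963.43 mm^4


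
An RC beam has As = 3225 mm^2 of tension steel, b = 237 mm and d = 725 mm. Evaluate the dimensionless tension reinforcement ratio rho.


rho = As / (b * d)
= 3225 / (237 * 725)
= 3225 / 171825
= 0.018769 (dimensionless)

0.018769 (dimensionless)


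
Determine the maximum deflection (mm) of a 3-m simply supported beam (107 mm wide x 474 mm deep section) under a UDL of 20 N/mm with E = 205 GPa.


I = 107 * 474^3 / 12 = 949593114.0 mm^4
L = 3000.0 mm, w = 20 N/mm, E = 205000.0 MPa
delta = 5 * w * L^4 / (384 * E * I)
= 5 * 20 * 3000.0^4 / (384 * 205000.0 * 949593114.0)
= 0.1084 mm

0.1084 mm


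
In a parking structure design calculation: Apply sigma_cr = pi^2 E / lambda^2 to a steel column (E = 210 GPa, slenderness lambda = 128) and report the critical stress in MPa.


sigma_cr = pi^2 * E / lambda^2
= 9.8696 * 210000.0 / 128^2
= 9.8696 * 210000.0 / 16384
= 126.5025 MPa

126.5025 MPa


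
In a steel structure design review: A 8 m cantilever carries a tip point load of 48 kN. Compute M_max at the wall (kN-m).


For a cantilever with a point load at the free end:
M_max = P * L = 48 * 8 = 384 kN-m

384 kN-m


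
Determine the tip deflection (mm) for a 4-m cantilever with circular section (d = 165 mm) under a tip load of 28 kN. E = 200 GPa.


I = pi * d^4 / 64 = pi * 165^4 / 64 = 36383600.6 mm^4
L = 4000.0 mm, P = 28000.0 N, E = 200000.0 MPa
delta = P * L^3 / (3 * E * I)
= 28000.0 * 4000.0^3 / (3 * 200000.0 * 36383600.6)
= 82.0883 mm

82.0883 mm


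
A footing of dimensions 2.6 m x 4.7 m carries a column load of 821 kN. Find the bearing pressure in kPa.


A = 2.6 * 4.7 = 12.22 m^2
q = P / A = 821 / 12.22
= 67.1849 kPa

67.1849 kPa


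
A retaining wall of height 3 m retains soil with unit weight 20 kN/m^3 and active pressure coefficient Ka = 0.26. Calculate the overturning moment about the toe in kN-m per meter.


Pa = 0.5 * Ka * gamma * H^2
= 0.5 * 0.26 * 20 * 3^2
= 23.4 kN/m
Arm = H / 3 = 3 / 3 = 1.0 m
Mo = Pa * arm = Pa * H / 3 = 23.4 * 3 / 3 = 23.4 kN-m/m

23.4 kN-m/m


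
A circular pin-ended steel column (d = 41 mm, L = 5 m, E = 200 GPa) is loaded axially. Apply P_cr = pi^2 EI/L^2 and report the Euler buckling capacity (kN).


I = pi * d^4 / 64 = 138709.22 mm^4
L = 5000.0 mm
P_cr = pi^2 * E * I / L^2
= 9.8696 * 200000.0 * 138709.22 / 5000.0^2
= 10952.04 N = 10.952 kN

10.952 kN


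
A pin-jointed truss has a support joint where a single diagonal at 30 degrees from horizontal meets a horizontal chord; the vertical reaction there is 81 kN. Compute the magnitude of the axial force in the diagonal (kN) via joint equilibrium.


At the joint, only the diagonal has a vertical component, so vertical equilibrium gives:
F * sin(30) = 81
F = 81 / sin(30)
= 81 / 0.5
= 162.0 kN

162.0 kN


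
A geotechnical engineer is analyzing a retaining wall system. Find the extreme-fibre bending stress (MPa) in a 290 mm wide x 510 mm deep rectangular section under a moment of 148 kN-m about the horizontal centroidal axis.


I = b * h^3 / 12 = 290 * 510^3 / 12 = 3205732500.0 mm^4
y = h / 2 = 510 / 2 = 255.0 mm
M = 148 kN-m = 148000000.0 N-mm
sigma = M * y / I = 148000000.0 * 255.0 / 3205732500.0
= 11.77 MPa

11.77 MPa


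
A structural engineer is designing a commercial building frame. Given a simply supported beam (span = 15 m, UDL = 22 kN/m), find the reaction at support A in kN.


Total load = w * L = 22 * 15 = 330 kN
By symmetry, each reaction R = total / 2 = 330 / 2 = 165.0 kN

165.0 kN


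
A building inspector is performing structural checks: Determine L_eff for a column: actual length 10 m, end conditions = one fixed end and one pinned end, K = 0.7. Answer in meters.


L_eff = K * L
= 0.7 * 10
= 7.0 m

7.0 m


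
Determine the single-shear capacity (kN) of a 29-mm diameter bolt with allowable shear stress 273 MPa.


A = pi * d^2 / 4 = pi * 29^2 / 4 = 660.5199 mm^2
V = f_v * A / 1000 = 273 * 660.5199 / 1000
= 180.3219 kN

180.3219 kN


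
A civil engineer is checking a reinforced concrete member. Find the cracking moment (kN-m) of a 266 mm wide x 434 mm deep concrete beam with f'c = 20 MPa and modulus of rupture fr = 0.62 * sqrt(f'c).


fr = 0.62 * sqrt(20) = 0.62 * 4.4721 = 2.7727 MPa
I = 266 * 434^3 / 12 = 1812047505.33 mm^4
y_t = 217.0 mm
M_cr = fr * I / y_t = 2.7727 * 1812047505.33 / 217.0 N-mm
= 23.1535 kN-m

23.1535 kN-m


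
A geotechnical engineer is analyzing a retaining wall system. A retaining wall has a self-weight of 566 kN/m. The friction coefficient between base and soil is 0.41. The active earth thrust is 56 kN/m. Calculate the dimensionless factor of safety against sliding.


Resisting force = mu * W = 0.41 * 566 = 232.06 kN/m
FOS = Resisting / Driving = 232.06 / 56
= 4.1439 (dimensionless)

4.1439 (dimensionless)


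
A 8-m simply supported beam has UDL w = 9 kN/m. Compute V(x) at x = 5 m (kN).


R_A = w * L / 2 = 9 * 8 / 2 = 36.0 kN
V(x) = R_A - w * x = 36.0 - 9 * 5
= -9.0 kN

-9.0 kN


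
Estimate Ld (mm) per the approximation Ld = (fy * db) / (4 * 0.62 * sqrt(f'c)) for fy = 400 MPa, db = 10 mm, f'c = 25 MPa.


Ld = (fy * db) / (4 * 0.62 * sqrt(f'c))
= (400 * 10) / (4 * 0.62 * sqrt(25))
= 4000 / 12.4
= 322.58 mm

322.58 mm


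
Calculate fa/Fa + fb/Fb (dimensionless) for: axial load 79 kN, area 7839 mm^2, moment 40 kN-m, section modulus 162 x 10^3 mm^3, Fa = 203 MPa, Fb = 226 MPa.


f_a = P / A = 79000.0 / 7839 = 10.0778 MPa
f_b = M / S = 40000000.0 / 162000.0 = 246.9136 MPa
Ratio = f_a / Fa + f_b / Fb
= 10.0778 / 203 + 246.9136 / 226
= 1.1422 (dimensionless)

1.1422 (dimensionless)


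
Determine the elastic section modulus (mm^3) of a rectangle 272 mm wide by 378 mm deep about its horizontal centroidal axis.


S = b * h^2 / 6
= 272 * 378^2 / 6
= 272 * 142884 / 6
= 6477408.0 mm^3

6477408.0 mm^3


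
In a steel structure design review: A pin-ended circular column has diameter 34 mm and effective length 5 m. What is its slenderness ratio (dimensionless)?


Radius of gyration r = d / 4 = 34 / 4 = 8.5 mm
L_eff = 5000.0 mm
Slenderness ratio = L / r = 5000.0 / 8.5 = 588.24 (dimensionless)

588.24 (dimensionless)


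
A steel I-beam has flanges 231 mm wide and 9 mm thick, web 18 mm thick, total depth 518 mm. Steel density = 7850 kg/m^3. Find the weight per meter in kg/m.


A_flanges = 2 * 231 * 9 = 4158 mm^2
A_web = (518 - 2 * 9) * 18 = 9000 mm^2
A_total = 4158 + 9000 = 13158 mm^2 = 0.013158 m^2
Weight = rho * A = 7850 * 0.013158 = 103.2903 kg/m

103.2903 kg/m


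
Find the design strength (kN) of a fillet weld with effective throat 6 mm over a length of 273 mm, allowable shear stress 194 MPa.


Strength = throat * length * allowable stress
= 6 * 273 * 194 N
= 317772 N
= 317.77 kN

317.77 kN


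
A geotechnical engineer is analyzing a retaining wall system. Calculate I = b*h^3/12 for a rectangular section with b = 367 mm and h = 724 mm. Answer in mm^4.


I = b * h^3 / 12
= 367 * 724^3 / 12
= 367 * 379503424 / 12
= 11606479717.33 mm^4

11606479717.33 mm^4


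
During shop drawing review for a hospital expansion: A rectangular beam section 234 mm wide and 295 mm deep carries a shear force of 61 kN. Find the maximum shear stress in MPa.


A = b * h = 234 * 295 = 69030 mm^2
V = 61 kN = 61000.0 N
tau_max = 1.5 * V / A = 1.5 * 61000.0 / 69030
= 1.3255 MPa

1.3255 MPa


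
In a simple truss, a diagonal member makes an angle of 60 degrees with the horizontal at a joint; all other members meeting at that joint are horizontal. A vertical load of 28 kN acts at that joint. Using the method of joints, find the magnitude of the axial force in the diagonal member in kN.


At the joint, only the diagonal has a vertical component, so vertical equilibrium gives:
F * sin(60) = 28
F = 28 / sin(60)
= 28 / 0.866025
= 32.33 kN

32.33 kN


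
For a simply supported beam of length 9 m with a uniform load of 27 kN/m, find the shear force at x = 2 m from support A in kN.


R_A = w * L / 2 = 27 * 9 / 2 = 121.5 kN
V(x) = R_A - w * x = 121.5 - 27 * 2
= 67.5 kN

67.5 kN


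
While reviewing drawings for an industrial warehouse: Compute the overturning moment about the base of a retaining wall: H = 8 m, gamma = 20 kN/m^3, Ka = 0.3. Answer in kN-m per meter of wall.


Pa = 0.5 * Ka * gamma * H^2
= 0.5 * 0.3 * 20 * 8^2
= 192.0 kN/m
Arm = H / 3 = 8 / 3 = 2.6667 m
Mo = Pa * arm = Pa * H / 3 = 192.0 * 8 / 3 = 512.0 kN-m/m

512.0 kN-m/m


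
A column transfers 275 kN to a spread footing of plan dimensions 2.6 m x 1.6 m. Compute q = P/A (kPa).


A = 2.6 * 1.6 = 4.16 m^2
q = P / A = 275 / 4.16
= 66.1058 kPa

66.1058 kPa


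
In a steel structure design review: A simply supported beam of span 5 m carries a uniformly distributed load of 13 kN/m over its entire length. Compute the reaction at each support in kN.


Total load = w * L = 13 * 5 = 65 kN
By symmetry, each reaction R = total / 2 = 65 / 2 = 32.5 kN

32.5 kN


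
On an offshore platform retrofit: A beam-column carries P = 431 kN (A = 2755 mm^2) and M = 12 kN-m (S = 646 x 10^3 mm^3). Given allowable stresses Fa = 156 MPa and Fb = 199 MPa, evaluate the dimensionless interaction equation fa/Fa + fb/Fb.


f_a = P / A = 431000.0 / 2755 = 156.4428 MPa
f_b = M / S = 12000000.0 / 646000.0 = 18.5759 MPa
Ratio = f_a / Fa + f_b / Fb
= 156.4428 / 156 + 18.5759 / 199
= 1.0962 (dimensionless)

1.0962 (dimensionless)


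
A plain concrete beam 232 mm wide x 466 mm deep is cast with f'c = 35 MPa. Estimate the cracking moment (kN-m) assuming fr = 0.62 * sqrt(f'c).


fr = 0.62 * sqrt(35) = 0.62 * 5.9161 = 3.668 MPa
I = 232 * 466^3 / 12 = 1956430789.33 mm^4
y_t = 233.0 mm
M_cr = fr * I / y_t = 3.668 * 1956430789.33 / 233.0 N-mm
= 30.7988 kN-m

30.7988 kN-m


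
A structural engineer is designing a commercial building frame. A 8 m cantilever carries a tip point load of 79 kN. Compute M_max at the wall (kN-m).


For a cantilever with a point load at the free end:
M_max = P * L = 79 * 8 = 632 kN-m

632 kN-m


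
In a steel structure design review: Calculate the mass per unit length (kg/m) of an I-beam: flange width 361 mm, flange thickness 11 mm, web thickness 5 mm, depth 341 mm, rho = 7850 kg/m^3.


A_flanges = 2 * 361 * 11 = 7942 mm^2
A_web = (341 - 2 * 11) * 5 = 1595 mm^2
A_total = 7942 + 1595 = 9537 mm^2 = 0.009537 m^2
Weight = rho * A = 7850 * 0.009537 = 74.8654 kg/m

74.8654 kg/m


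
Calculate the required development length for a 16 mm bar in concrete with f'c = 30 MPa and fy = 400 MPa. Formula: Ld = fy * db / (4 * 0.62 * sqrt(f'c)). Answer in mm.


Ld = (fy * db) / (4 * 0.62 * sqrt(f'c))
= (400 * 16) / (4 * 0.62 * sqrt(30))
= 6400 / 13.5835
= 471.16 mm

471.16 mm


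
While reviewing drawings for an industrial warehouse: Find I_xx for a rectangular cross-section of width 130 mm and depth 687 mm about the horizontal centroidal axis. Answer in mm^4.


I = b * h^3 / 12
= 130 * 687^3 / 12
= 130 * 324242703 / 12
= 3512629282.5 mm^4

3512629282.5 mm^4


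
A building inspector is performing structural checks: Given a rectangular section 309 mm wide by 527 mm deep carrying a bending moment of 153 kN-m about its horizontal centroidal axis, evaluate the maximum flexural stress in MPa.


I = b * h^3 / 12 = 309 * 527^3 / 12 = 3768851962.25 mm^4
y = h / 2 = 527 / 2 = 263.5 mm
M = 153 kN-m = 153000000.0 N-mm
sigma = M * y / I = 153000000.0 * 263.5 / 3768851962.25
= 10.7 MPa

10.7 MPa


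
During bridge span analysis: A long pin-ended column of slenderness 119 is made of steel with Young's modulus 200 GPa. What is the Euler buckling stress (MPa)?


sigma_cr = pi^2 * E / lambda^2
= 9.8696 * 200000.0 / 119^2
= 9.8696 * 200000.0 / 14161
= 139.3913 MPa

139.3913 MPa


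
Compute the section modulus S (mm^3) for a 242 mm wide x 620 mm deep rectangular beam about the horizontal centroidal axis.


S = b * h^2 / 6
= 242 * 620^2 / 6
= 242 * 384400 / 6
= 15504133.33 mm^3

15504133.33 mm^3


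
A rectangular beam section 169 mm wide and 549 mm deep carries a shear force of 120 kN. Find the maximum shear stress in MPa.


A = b * h = 169 * 549 = 92781 mm^2
V = 120 kN = 120000.0 N
tau_max = 1.5 * V / A = 1.5 * 120000.0 / 92781
= 1.9401 MPa

1.9401 MPa


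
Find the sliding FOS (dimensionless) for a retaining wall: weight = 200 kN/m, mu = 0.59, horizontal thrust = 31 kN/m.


Resisting force = mu * W = 0.59 * 200 = 118.0 kN/m
FOS = Resisting / Driving = 118.0 / 31
= 3.8065 (dimensionless)

3.8065 (dimensionless)


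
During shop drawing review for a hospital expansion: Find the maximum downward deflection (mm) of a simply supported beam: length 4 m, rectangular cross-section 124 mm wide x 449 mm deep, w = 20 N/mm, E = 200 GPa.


I = 124 * 449^3 / 12 = 935361439.67 mm^4
L = 4000.0 mm, w = 20 N/mm, E = 200000.0 MPa
delta = 5 * w * L^4 / (384 * E * I)
= 5 * 20 * 4000.0^4 / (384 * 200000.0 * 935361439.67)
= 0.3564 mm

0.3564 mm


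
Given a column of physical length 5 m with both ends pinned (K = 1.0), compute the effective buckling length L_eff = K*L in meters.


L_eff = K * L
= 1.0 * 5
= 5.0 m

5.0 m


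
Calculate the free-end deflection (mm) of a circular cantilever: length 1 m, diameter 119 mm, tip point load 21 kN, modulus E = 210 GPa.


I = pi * d^4 / 64 = pi * 119^4 / 64 = 9843685.83 mm^4
L = 1000.0 mm, P = 21000.0 N, E = 210000.0 MPa
delta = P * L^3 / (3 * E * I)
= 21000.0 * 1000.0^3 / (3 * 210000.0 * 9843685.83)
= 3.3863 mm

3.3863 mm


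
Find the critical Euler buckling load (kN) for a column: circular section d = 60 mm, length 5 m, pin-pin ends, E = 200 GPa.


I = pi * d^4 / 64 = 636172.51 mm^4
L = 5000.0 mm
P_cr = pi^2 * E * I / L^2
= 9.8696 * 200000.0 * 636172.51 / 5000.0^2
= 50230.17 N = 50.2302 kN

50.2302 kN


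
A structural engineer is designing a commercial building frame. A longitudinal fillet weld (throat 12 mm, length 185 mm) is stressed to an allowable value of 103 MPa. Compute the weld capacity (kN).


Strength = throat * length * allowable stress
= 12 * 185 * 103 N
= 228660 N
= 228.66 kN

228.66 kN


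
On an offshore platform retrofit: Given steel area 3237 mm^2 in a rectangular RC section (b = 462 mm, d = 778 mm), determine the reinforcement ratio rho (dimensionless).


rho = As / (b * d)
= 3237 / (462 * 778)
= 3237 / 359436
= 0.009006 (dimensionless)

0.009006 (dimensionless)


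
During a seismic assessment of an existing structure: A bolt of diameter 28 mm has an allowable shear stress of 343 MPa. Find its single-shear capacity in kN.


A = pi * d^2 / 4 = pi * 28^2 / 4 = 615.7522 mm^2
V = f_v * A / 1000 = 343 * 615.7522 / 1000
= 211.203 kN

211.203 kN


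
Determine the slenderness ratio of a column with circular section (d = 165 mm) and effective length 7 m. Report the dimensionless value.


Radius of gyration r = d / 4 = 165 / 4 = 41.25 mm
L_eff = 7000.0 mm
Slenderness ratio = L / r = 7000.0 / 41.25 = 169.7 (dimensionless)

169.7 (dimensionless)


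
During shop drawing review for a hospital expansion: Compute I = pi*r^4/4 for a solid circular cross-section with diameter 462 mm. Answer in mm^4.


r = d / 2 = 462 / 2 = 231.0 mm
I = pi * r^4 / 4 = pi * 231.0^4 / 4
= 2236339840.98 mm^4

2236339840.98 mm^4


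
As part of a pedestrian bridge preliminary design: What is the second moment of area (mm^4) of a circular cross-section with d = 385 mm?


r = d / 2 = 385 / 2 = 192.5 mm
I = pi * r^4 / 4 = pi * 192.5^4 / 4
= 1078481790.6 mm^4

1078481790.6 mm^4


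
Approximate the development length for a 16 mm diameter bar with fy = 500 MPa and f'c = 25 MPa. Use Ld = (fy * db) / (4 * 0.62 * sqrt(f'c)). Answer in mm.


Ld = (fy * db) / (4 * 0.62 * sqrt(f'c))
= (500 * 16) / (4 * 0.62 * sqrt(25))
= 8000 / 12.4
= 645.16 mm

645.16 mm


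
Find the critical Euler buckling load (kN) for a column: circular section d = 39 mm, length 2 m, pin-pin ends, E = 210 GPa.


I = pi * d^4 / 64 = 113560.77 mm^4
L = 2000.0 mm
P_cr = pi^2 * E * I / L^2
= 9.8696 * 210000.0 * 113560.77 / 2000.0^2
= 58841.99 N = 58.842 kN

58.842 kN


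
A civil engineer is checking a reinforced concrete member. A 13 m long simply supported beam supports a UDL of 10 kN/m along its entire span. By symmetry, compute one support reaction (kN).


Total load = w * L = 10 * 13 = 130 kN
By symmetry, each reaction R = total / 2 = 130 / 2 = 65.0 kN

65.0 kN


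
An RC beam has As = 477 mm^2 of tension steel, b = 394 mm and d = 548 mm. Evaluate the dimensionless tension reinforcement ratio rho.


rho = As / (b * d)
= 477 / (394 * 548)
= 477 / 215912
= 0.002209 (dimensionless)

0.002209 (dimensionless)


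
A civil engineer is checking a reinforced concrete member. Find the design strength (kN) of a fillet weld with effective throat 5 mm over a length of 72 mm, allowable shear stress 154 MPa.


Strength = throat * length * allowable stress
= 5 * 72 * 154 N
= 55440 N
= 55.44 kN

55.44 kN


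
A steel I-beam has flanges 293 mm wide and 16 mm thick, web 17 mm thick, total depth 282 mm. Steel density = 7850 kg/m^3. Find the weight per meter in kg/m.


A_flanges = 2 * 293 * 16 = 9376 mm^2
A_web = (282 - 2 * 16) * 17 = 4250 mm^2
A_total = 9376 + 4250 = 13626 mm^2 = 0.013626 m^2
Weight = rho * A = 7850 * 0.013626 = 106.9641 kg/m

106.9641 kg/m


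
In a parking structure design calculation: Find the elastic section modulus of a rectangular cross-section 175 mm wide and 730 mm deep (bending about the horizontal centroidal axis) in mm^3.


S = b * h^2 / 6
= 175 * 730^2 / 6
= 175 * 532900 / 6
= 15542916.67 mm^3

15542916.67 mm^3


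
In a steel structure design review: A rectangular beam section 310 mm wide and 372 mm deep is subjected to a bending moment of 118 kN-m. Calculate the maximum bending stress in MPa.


I = b * h^3 / 12 = 310 * 372^3 / 12 = 1329870240.0 mm^4
y = h / 2 = 372 / 2 = 186.0 mm
M = 118 kN-m = 118000000.0 N-mm
sigma = M * y / I = 118000000.0 * 186.0 / 1329870240.0
= 16.5 MPa

16.5 MPa


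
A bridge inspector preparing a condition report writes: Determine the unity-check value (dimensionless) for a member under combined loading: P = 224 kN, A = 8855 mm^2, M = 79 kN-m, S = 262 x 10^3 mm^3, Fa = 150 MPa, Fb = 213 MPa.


f_a = P / A = 224000.0 / 8855 = 25.2964 MPa
f_b = M / S = 79000000.0 / 262000.0 = 301.5267 MPa
Ratio = f_a / Fa + f_b / Fb
= 25.2964 / 150 + 301.5267 / 213
= 1.5843 (dimensionless)

1.5843 (dimensionless)


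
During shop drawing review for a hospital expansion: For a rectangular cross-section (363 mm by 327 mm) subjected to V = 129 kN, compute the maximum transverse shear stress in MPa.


A = b * h = 363 * 327 = 118701 mm^2
V = 129 kN = 129000.0 N
tau_max = 1.5 * V / A = 1.5 * 129000.0 / 118701
= 1.6301 MPa

1.6301 MPa


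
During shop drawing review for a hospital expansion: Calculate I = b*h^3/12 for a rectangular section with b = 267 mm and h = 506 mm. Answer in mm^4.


I = b * h^3 / 12
= 267 * 506^3 / 12
= 267 * 129554216 / 12
= 2882581306.0 mm^4

2882581306.0 mm^4


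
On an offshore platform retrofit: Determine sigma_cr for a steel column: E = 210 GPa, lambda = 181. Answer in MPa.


sigma_cr = pi^2 * E / lambda^2
= 9.8696 * 210000.0 / 181^2
= 9.8696 * 210000.0 / 32761
= 63.2648 MPa

63.2648 MPa


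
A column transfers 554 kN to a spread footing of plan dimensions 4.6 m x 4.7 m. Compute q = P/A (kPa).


A = 4.6 * 4.7 = 21.62 m^2
q = P / A = 554 / 21.62
= 25.6244 kPa

25.6244 kPa


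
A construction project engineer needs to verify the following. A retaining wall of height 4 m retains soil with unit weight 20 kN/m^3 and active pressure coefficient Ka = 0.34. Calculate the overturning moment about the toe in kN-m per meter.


Pa = 0.5 * Ka * gamma * H^2
= 0.5 * 0.34 * 20 * 4^2
= 54.4 kN/m
Arm = H / 3 = 4 / 3 = 1.3333 m
Mo = Pa * arm = Pa * H / 3 = 54.4 * 4 / 3 = 72.5333 kN-m/m

72.5333 kN-m/m


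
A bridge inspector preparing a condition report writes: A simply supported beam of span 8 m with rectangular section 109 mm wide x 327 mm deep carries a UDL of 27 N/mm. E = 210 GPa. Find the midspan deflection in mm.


I = 109 * 327^3 / 12 = 317605862.25 mm^4
L = 8000.0 mm, w = 27 N/mm, E = 210000.0 MPa
delta = 5 * w * L^4 / (384 * E * I)
= 5 * 27 * 8000.0^4 / (384 * 210000.0 * 317605862.25)
= 21.5901 mm

21.5901 mm


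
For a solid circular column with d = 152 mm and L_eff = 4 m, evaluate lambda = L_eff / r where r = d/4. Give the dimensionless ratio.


Radius of gyration r = d / 4 = 152 / 4 = 38.0 mm
L_eff = 4000.0 mm
Slenderness ratio = L / r = 4000.0 / 38.0 = 105.26 (dimensionless)

105.26 (dimensionless)


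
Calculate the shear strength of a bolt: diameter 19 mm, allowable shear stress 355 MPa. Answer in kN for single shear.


A = pi * d^2 / 4 = pi * 19^2 / 4 = 283.5287 mm^2
V = f_v * A / 1000 = 355 * 283.5287 / 1000
= 100.6527 kN

100.6527 kN


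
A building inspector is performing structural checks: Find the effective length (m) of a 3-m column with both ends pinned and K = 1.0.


L_eff = K * L
= 1.0 * 3
= 3.0 m

3.0 m


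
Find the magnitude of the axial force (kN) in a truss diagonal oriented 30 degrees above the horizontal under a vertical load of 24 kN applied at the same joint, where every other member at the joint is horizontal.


At the joint, only the diagonal has a vertical component, so vertical equilibrium gives:
F * sin(30) = 24
F = 24 / sin(30)
= 24 / 0.5
= 48.0 kN

48.0 kN


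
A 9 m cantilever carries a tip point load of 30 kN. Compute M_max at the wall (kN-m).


For a cantilever with a point load at the free end:
M_max = P * L = 30 * 9 = 270 kN-m

270 kN-m


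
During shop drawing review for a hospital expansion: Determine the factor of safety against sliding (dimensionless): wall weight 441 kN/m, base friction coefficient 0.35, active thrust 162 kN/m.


Resisting force = mu * W = 0.35 * 441 = 154.35 kN/m
FOS = Resisting / Driving = 154.35 / 162
= 0.9528 (dimensionless)

0.9528 (dimensionless)


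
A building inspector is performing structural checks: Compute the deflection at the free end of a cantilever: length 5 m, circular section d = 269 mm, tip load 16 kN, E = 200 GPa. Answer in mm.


I = pi * d^4 / 64 = pi * 269^4 / 64 = 257027160.69 mm^4
L = 5000.0 mm, P = 16000.0 N, E = 200000.0 MPa
delta = P * L^3 / (3 * E * I)
= 16000.0 * 5000.0^3 / (3 * 200000.0 * 257027160.69)
= 12.9688 mm

12.9688 mm


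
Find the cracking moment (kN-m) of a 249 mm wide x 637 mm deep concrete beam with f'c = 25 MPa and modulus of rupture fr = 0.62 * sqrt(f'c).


fr = 0.62 * sqrt(25) = 0.62 * 5.0 = 3.1 MPa
I = 249 * 637^3 / 12 = 5363353199.75 mm^4
y_t = 318.5 mm
M_cr = fr * I / y_t = 3.1 * 5363353199.75 / 318.5 N-mm
= 52.2022 kN-m

52.2022 kN-m


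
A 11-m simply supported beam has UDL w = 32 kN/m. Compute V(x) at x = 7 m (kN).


R_A = w * L / 2 = 32 * 11 / 2 = 176.0 kN
V(x) = R_A - w * x = 176.0 - 32 * 7
= -48.0 kN

-48.0 kN


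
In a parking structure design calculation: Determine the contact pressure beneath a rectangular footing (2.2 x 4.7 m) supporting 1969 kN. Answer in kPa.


A = 2.2 * 4.7 = 10.34 m^2
q = P / A = 1969 / 10.34
= 190.4255 kPa

190.4255 kPa


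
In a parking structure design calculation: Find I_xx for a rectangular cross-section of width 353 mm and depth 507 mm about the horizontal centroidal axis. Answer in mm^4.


I = b * h^3 / 12
= 353 * 507^3 / 12
= 353 * 130323843 / 12
= 3833693048.25 mm^4

3833693048.25 mm^4


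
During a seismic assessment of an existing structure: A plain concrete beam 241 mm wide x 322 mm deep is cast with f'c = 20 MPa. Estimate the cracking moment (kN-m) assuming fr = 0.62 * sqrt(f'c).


fr = 0.62 * sqrt(20) = 0.62 * 4.4721 = 2.7727 MPa
I = 241 * 322^3 / 12 = 670507147.33 mm^4
y_t = 161.0 mm
M_cr = fr * I / y_t = 2.7727 * 670507147.33 / 161.0 N-mm
= 11.5474 kN-m

11.5474 kN-m


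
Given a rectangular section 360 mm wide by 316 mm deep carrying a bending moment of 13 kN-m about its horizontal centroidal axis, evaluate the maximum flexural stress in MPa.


I = b * h^3 / 12 = 360 * 316^3 / 12 = 946634880.0 mm^4
y = h / 2 = 316 / 2 = 158.0 mm
M = 13 kN-m = 13000000.0 N-mm
sigma = M * y / I = 13000000.0 * 158.0 / 946634880.0
= 2.17 MPa

2.17 MPa


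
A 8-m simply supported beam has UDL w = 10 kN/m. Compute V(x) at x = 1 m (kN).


R_A = w * L / 2 = 10 * 8 / 2 = 40.0 kN
V(x) = R_A - w * x = 40.0 - 10 * 1
= 30.0 kN

30.0 kN


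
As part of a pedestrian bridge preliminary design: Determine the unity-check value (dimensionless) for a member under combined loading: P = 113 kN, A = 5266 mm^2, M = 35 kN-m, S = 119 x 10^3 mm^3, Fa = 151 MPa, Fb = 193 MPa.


f_a = P / A = 113000.0 / 5266 = 21.4584 MPa
f_b = M / S = 35000000.0 / 119000.0 = 294.1176 MPa
Ratio = f_a / Fa + f_b / Fb
= 21.4584 / 151 + 294.1176 / 193
= 1.666 (dimensionless)

1.666 (dimensionless)


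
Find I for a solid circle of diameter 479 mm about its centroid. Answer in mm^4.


r = d / 2 = 479 / 2 = 239.5 mm
I = pi * r^4 / 4 = pi * 239.5^4 / 4
= 2584115686.37 mm^4

2584115686.37 mm^4


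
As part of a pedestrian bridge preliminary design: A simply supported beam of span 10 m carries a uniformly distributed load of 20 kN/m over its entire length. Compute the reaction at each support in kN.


Total load = w * L = 20 * 10 = 200 kN
By symmetry, each reaction R = total / 2 = 200 / 2 = 100.0 kN

100.0 kN


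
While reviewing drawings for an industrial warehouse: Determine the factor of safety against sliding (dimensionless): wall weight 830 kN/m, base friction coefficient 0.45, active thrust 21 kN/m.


Resisting force = mu * W = 0.45 * 830 = 373.5 kN/m
FOS = Resisting / Driving = 373.5 / 21
= 17.7857 (dimensionless)

17.7857 (dimensionless)


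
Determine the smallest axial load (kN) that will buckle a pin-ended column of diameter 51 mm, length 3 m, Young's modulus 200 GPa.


I = pi * d^4 / 64 = 332086.03 mm^4
L = 3000.0 mm
P_cr = pi^2 * E * I / L^2
= 9.8696 * 200000.0 * 332086.03 / 3000.0^2
= 72834.62 N = 72.8346 kN

72.8346 kN


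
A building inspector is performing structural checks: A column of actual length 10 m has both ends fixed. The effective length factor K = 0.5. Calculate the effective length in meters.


L_eff = K * L
= 0.5 * 10
= 5.0 m

5.0 m


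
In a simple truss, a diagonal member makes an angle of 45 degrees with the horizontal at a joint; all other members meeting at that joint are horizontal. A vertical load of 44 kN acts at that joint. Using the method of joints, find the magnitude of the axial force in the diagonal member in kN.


At the joint, only the diagonal has a vertical component, so vertical equilibrium gives:
F * sin(45) = 44
F = 44 / sin(45)
= 44 / 0.707107
= 62.23 kN

62.23 kN


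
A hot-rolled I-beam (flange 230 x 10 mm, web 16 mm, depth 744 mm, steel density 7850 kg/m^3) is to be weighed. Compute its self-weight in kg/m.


A_flanges = 2 * 230 * 10 = 4600 mm^2
A_web = (744 - 2 * 10) * 16 = 11584 mm^2
A_total = 4600 + 11584 = 16184 mm^2 = 0.016184 m^2
Weight = rho * A = 7850 * 0.016184 = 127.0444 kg/m

127.0444 kg/m


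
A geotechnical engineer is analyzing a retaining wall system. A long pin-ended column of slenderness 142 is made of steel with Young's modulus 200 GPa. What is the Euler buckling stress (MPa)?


sigma_cr = pi^2 * E / lambda^2
= 9.8696 * 200000.0 / 142^2
= 9.8696 * 200000.0 / 20164
= 97.8933 MPa

97.8933 MPa


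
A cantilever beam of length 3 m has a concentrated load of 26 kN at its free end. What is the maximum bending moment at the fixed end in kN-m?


For a cantilever with a point load at the free end:
M_max = P * L = 26 * 3 = 78 kN-m

78 kN-m


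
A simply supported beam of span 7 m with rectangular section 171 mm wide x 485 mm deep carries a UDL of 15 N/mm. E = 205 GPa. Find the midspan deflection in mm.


I = 171 * 485^3 / 12 = 1625698781.25 mm^4
L = 7000.0 mm, w = 15 N/mm, E = 205000.0 MPa
delta = 5 * w * L^4 / (384 * E * I)
= 5 * 15 * 7000.0^4 / (384 * 205000.0 * 1625698781.25)
= 1.4071 mm

1.4071 mm


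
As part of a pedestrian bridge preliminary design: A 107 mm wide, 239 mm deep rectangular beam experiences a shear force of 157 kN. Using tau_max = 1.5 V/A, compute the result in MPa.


A = b * h = 107 * 239 = 25573 mm^2
V = 157 kN = 157000.0 N
tau_max = 1.5 * V / A = 1.5 * 157000.0 / 25573
= 9.2089 MPa

9.2089 MPa


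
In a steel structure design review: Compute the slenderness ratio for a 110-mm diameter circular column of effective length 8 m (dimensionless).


Radius of gyration r = d / 4 = 110 / 4 = 27.5 mm
L_eff = 8000.0 mm
Slenderness ratio = L / r = 8000.0 / 27.5 = 290.91 (dimensionless)

290.91 (dimensionless)


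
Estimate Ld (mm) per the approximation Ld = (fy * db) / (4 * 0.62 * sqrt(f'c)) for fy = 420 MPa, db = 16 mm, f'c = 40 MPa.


Ld = (fy * db) / (4 * 0.62 * sqrt(f'c))
= (420 * 16) / (4 * 0.62 * sqrt(40))
= 6720 / 15.6849
= 428.44 mm

428.44 mm


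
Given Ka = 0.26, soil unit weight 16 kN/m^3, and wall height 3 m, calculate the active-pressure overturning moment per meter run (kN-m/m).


Pa = 0.5 * Ka * gamma * H^2
= 0.5 * 0.26 * 16 * 3^2
= 18.72 kN/m
Arm = H / 3 = 3 / 3 = 1.0 m
Mo = Pa * arm = Pa * H / 3 = 18.72 * 3 / 3 = 18.72 kN-m/m

18.72 kN-m/m


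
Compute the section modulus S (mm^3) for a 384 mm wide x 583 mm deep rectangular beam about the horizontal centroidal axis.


S = b * h^2 / 6
= 384 * 583^2 / 6
= 384 * 339889 / 6
= 21752896.0 mm^3

21752896.0 mm^3


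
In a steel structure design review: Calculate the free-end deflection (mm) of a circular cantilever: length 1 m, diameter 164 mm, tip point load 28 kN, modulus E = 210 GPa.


I = pi * d^4 / 64 = pi * 164^4 / 64 = 35509559.99 mm^4
L = 1000.0 mm, P = 28000.0 N, E = 210000.0 MPa
delta = P * L^3 / (3 * E * I)
= 28000.0 * 1000.0^3 / (3 * 210000.0 * 35509559.99)
= 1.2516 mm

1.2516 mm


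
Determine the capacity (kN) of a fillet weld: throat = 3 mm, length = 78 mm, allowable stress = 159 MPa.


Strength = throat * length * allowable stress
= 3 * 78 * 159 N
= 37206 N
= 37.21 kN

37.21 kN


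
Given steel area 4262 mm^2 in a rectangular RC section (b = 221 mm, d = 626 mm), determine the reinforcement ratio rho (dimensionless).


rho = As / (b * d)
= 4262 / (221 * 626)
= 4262 / 138346
= 0.030807 (dimensionless)

0.030807 (dimensionless)


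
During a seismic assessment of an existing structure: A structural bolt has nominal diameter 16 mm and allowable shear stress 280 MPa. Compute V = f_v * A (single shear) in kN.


A = pi * d^2 / 4 = pi * 16^2 / 4 = 201.0619 mm^2
V = f_v * A / 1000 = 280 * 201.0619 / 1000
= 56.2973 kN

56.2973 kN


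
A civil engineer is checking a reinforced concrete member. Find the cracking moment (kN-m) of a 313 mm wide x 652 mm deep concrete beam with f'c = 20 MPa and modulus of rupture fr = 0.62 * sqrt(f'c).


fr = 0.62 * sqrt(20) = 0.62 * 4.4721 = 2.7727 MPa
I = 313 * 652^3 / 12 = 7229460325.33 mm^4
y_t = 326.0 mm
M_cr = fr * I / y_t = 2.7727 * 7229460325.33 / 326.0 N-mm
= 61.4887 kN-m

61.4887 kN-m


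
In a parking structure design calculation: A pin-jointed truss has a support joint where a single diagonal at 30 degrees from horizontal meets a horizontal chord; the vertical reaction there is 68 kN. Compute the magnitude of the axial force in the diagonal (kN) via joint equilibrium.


At the joint, only the diagonal has a vertical component, so vertical equilibrium gives:
F * sin(30) = 68
F = 68 / sin(30)
= 68 / 0.5
= 136.0 kN

136.0 kN


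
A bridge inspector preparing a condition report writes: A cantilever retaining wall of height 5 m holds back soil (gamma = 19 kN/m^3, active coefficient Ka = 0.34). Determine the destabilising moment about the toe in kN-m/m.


Pa = 0.5 * Ka * gamma * H^2
= 0.5 * 0.34 * 19 * 5^2
= 80.75 kN/m
Arm = H / 3 = 5 / 3 = 1.6667 m
Mo = Pa * arm = Pa * H / 3 = 80.75 * 5 / 3 = 134.5833 kN-m/m

134.5833 kN-m/m


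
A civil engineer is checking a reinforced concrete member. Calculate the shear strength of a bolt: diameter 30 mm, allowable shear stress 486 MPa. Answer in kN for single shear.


A = pi * d^2 / 4 = pi * 30^2 / 4 = 706.8583 mm^2
V = f_v * A / 1000 = 486 * 706.8583 / 1000
= 343.5332 kN

343.5332 kN


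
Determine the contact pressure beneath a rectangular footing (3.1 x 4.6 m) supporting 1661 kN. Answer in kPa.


A = 3.1 * 4.6 = 14.26 m^2
q = P / A = 1661 / 14.26
= 116.4797 kPa

116.4797 kPa


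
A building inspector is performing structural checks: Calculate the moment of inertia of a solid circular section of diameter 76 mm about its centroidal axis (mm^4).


r = d / 2 = 76 / 2 = 38.0 mm
I = pi * r^4 / 4 = pi * 38.0^4 / 4
= 1637661.98 mm^4

1637661.98 mm^4


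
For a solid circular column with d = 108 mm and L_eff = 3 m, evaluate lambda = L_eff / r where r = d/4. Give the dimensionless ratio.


Radius of gyration r = d / 4 = 108 / 4 = 27.0 mm
L_eff = 3000.0 mm
Slenderness ratio = L / r = 3000.0 / 27.0 = 111.11 (dimensionless)

111.11 (dimensionless)


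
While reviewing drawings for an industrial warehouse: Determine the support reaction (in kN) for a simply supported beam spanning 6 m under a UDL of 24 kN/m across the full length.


Total load = w * L = 24 * 6 = 144 kN
By symmetry, each reaction R = total / 2 = 144 / 2 = 72.0 kN

72.0 kN


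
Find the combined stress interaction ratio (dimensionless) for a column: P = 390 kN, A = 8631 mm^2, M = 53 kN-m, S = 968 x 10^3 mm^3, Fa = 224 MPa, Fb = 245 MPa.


f_a = P / A = 390000.0 / 8631 = 45.186 MPa
f_b = M / S = 53000000.0 / 968000.0 = 54.7521 MPa
Ratio = f_a / Fa + f_b / Fb
= 45.186 / 224 + 54.7521 / 245
= 0.4252 (dimensionless)

0.4252 (dimensionless)


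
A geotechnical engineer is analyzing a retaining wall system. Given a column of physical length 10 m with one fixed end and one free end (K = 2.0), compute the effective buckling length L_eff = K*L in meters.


L_eff = K * L
= 2.0 * 10
= 20.0 m

20.0 m


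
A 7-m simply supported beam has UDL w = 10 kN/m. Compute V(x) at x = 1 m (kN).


R_A = w * L / 2 = 10 * 7 / 2 = 35.0 kN
V(x) = R_A - w * x = 35.0 - 10 * 1
= 25.0 kN

25.0 kN


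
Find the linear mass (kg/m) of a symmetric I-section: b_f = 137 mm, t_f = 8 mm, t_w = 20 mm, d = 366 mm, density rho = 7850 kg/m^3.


A_flanges = 2 * 137 * 8 = 2192 mm^2
A_web = (366 - 2 * 8) * 20 = 7000 mm^2
A_total = 2192 + 7000 = 9192 mm^2 = 0.009192 m^2
Weight = rho * A = 7850 * 0.009192 = 72.1572 kg/m

72.1572 kg/m


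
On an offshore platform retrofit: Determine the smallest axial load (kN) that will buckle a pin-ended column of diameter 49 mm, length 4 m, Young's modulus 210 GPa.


I = pi * d^4 / 64 = 282979.01 mm^4
L = 4000.0 mm
P_cr = pi^2 * E * I / L^2
= 9.8696 * 210000.0 * 282979.01 / 4000.0^2
= 36656.69 N = 36.6567 kN

36.6567 kN


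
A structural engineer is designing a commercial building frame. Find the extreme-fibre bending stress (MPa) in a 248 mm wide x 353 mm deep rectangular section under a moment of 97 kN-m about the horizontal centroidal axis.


I = b * h^3 / 12 = 248 * 353^3 / 12 = 909064191.33 mm^4
y = h / 2 = 353 / 2 = 176.5 mm
M = 97 kN-m = 97000000.0 N-mm
sigma = M * y / I = 97000000.0 * 176.5 / 909064191.33
= 18.83 MPa

18.83 MPa


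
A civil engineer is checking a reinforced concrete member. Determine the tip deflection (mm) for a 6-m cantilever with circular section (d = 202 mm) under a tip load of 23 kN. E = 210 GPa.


I = pi * d^4 / 64 = pi * 202^4 / 64 = 81728847.83 mm^4
L = 6000.0 mm, P = 23000.0 N, E = 210000.0 MPa
delta = P * L^3 / (3 * E * I)
= 23000.0 * 6000.0^3 / (3 * 210000.0 * 81728847.83)
= 96.4863 mm

96.4863 mm


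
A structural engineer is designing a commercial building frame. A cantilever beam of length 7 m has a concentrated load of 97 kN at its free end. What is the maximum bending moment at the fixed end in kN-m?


For a cantilever with a point load at the free end:
M_max = P * L = 97 * 7 = 679 kN-m

679 kN-m
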